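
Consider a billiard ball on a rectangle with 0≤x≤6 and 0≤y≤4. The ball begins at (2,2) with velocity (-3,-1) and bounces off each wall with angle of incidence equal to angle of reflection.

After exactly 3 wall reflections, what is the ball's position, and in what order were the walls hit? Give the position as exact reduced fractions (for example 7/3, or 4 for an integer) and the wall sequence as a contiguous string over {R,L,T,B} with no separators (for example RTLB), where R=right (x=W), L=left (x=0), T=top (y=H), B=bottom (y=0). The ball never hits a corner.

Final position: (6,2/3)
Wall sequence: LBR

1. t=2/3 → L at (0,4/3); v=(3,-1)
2. t=4/3 → B at (4,0); v=(3,1)
3. t=2/3 → R at (6,2/3); v=(-3,1)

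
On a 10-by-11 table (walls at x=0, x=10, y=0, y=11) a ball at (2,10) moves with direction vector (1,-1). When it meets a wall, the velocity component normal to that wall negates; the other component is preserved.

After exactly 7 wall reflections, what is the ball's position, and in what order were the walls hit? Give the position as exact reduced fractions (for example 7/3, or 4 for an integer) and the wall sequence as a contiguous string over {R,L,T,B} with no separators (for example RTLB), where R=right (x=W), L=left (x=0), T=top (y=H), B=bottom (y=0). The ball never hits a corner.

1. t=8 → R at (10,2); v=(-1,-1)
2. t=2 → B at (8,0); v=(-1,1)
3. t=8 → L at (0,8); v=(1,1)
4. t=3 → T at (3,11); v=(1,-1)
5. t=7 → R at (10,4); v=(-1,-1)
6. t=4 → B at (6,0); v=(-1,1)
7. t=6 → L at (0,6); v=(1,1)

Final position: (0,6)
Wall sequence: RBLTRBL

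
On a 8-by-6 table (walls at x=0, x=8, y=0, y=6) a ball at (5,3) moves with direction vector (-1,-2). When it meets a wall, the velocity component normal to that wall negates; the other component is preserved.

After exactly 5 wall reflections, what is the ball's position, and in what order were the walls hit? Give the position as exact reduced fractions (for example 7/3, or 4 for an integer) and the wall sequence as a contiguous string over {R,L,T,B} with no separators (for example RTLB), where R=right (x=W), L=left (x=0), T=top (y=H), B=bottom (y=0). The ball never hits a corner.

1. t=3/2 → B at (7/2,0); v=(-1,2)
2. t=3 → T at (1/2,6); v=(-1,-2)
3. t=1/2 → L at (0,5); v=(1,-2)
4. t=5/2 → B at (5/2,0); v=(1,2)
5. t=3 → T at (11/2,6); v=(1,-2)

Final position: (11/2,6)
Wall sequence: BTLBT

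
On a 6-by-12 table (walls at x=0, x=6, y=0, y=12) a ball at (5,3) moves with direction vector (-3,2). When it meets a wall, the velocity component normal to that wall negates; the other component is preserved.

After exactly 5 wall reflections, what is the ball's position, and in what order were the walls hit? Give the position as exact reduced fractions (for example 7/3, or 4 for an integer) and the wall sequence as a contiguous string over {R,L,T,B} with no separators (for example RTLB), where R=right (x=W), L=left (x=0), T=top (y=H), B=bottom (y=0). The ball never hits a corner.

Final position: (6,17/3)
Wall sequence: LRTLR

1. t=5/3 → L at (0,19/3); v=(3,2)
2. t=2 → R at (6,31/3); v=(-3,2)
3. t=5/6 → T at (7/2,12); v=(-3,-2)
4. t=7/6 → L at (0,29/3); v=(3,-2)
5. t=2 → R at (6,17/3); v=(-3,-2)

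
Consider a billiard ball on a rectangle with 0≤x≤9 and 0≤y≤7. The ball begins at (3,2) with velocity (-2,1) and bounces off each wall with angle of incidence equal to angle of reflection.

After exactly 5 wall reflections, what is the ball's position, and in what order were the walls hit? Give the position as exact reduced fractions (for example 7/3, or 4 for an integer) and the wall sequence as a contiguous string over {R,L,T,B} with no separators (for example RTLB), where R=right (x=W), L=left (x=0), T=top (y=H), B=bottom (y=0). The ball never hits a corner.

1. t=3/2 → L at (0,7/2); v=(2,1)
2. t=7/2 → T at (7,7); v=(2,-1)
3. t=1 → R at (9,6); v=(-2,-1)
4. t=9/2 → L at (0,3/2); v=(2,-1)
5. t=3/2 → B at (3,0); v=(2,1)

Final position: (3,0)
Wall sequence: LTRLB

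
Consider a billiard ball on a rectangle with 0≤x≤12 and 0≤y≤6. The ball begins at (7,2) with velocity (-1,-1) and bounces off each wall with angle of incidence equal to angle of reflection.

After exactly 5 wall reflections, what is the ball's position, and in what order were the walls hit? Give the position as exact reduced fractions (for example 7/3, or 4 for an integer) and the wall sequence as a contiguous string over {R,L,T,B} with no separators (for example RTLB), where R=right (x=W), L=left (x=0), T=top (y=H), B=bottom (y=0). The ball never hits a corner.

1. t=2 → B at (5,0); v=(-1,1)
2. t=5 → L at (0,5); v=(1,1)
3. t=1 → T at (1,6); v=(1,-1)
4. t=6 → B at (7,0); v=(1,1)
5. t=5 → R at (12,5); v=(-1,1)

Final position: (12,5)
Wall sequence: BLTBR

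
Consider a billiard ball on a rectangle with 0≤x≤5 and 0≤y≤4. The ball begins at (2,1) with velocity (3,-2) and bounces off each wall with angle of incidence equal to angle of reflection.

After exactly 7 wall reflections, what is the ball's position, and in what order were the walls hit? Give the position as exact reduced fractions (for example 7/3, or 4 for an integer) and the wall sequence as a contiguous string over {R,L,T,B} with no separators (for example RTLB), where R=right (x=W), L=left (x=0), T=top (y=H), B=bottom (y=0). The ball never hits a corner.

Final position: (0,3)
Wall sequence: BRTLRBL

1. t=1/2 → B at (7/2,0); v=(3,2)
2. t=1/2 → R at (5,1); v=(-3,2)
3. t=3/2 → T at (1/2,4); v=(-3,-2)
4. t=1/6 → L at (0,11/3); v=(3,-2)
5. t=5/3 → R at (5,1/3); v=(-3,-2)
6. t=1/6 → B at (9/2,0); v=(-3,2)
7. t=3/2 → L at (0,3); v=(3,2)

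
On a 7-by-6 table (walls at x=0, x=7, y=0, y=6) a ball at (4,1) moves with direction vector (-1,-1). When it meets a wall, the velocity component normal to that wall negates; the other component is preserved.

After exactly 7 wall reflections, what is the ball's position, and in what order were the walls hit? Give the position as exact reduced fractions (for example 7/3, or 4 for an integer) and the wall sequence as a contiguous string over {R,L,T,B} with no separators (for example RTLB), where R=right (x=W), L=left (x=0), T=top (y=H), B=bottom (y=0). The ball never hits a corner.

1. t=1 → B at (3,0); v=(-1,1)
2. t=3 → L at (0,3); v=(1,1)
3. t=3 → T at (3,6); v=(1,-1)
4. t=4 → R at (7,2); v=(-1,-1)
5. t=2 → B at (5,0); v=(-1,1)
6. t=5 → L at (0,5); v=(1,1)
7. t=1 → T at (1,6); v=(1,-1)

Final position: (1,6)
Wall sequence: BLTRBLT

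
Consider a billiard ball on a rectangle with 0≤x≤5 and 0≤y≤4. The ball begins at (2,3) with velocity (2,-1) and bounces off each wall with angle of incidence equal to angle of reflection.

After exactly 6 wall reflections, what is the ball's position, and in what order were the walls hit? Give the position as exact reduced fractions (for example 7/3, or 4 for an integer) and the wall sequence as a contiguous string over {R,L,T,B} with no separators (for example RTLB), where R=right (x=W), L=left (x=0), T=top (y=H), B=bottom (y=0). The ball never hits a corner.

Final position: (0,2)
Wall sequence: RBLRTL

1. t=3/2 → R at (5,3/2); v=(-2,-1)
2. t=3/2 → B at (2,0); v=(-2,1)
3. t=1 → L at (0,1); v=(2,1)
4. t=5/2 → R at (5,7/2); v=(-2,1)
5. t=1/2 → T at (4,4); v=(-2,-1)
6. t=2 → L at (0,2); v=(2,-1)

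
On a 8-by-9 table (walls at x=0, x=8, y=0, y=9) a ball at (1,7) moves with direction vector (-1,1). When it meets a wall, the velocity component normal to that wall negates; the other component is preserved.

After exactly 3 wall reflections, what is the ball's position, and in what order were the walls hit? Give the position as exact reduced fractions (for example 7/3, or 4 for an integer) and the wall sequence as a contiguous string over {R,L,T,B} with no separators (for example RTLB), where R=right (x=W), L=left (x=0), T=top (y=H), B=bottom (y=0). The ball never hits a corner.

Final position: (8,2)
Wall sequence: LTR

1. t=1 → L at (0,8); v=(1,1)
2. t=1 → T at (1,9); v=(1,-1)
3. t=7 → R at (8,2); v=(-1,-1)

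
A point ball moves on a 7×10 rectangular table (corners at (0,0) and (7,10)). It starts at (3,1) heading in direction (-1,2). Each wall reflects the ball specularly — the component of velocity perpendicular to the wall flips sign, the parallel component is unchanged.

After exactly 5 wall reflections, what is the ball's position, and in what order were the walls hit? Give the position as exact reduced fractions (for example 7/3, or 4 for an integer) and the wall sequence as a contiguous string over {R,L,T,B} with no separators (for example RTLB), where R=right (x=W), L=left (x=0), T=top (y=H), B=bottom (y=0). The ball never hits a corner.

Final position: (5/2,10)
Wall sequence: LTBRT

1. t=3 → L at (0,7); v=(1,2)
2. t=3/2 → T at (3/2,10); v=(1,-2)
3. t=5 → B at (13/2,0); v=(1,2)
4. t=1/2 → R at (7,1); v=(-1,2)
5. t=9/2 → T at (5/2,10); v=(-1,-2)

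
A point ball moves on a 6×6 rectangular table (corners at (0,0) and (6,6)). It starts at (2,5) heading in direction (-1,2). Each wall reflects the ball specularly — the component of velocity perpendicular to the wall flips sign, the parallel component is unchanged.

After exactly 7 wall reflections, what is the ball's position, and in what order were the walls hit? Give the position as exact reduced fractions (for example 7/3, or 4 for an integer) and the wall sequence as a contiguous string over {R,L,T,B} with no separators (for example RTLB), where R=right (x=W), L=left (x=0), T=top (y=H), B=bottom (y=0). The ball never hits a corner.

Final position: (3/2,6)
Wall sequence: TLBTRBT

1. t=1/2 → T at (3/2,6); v=(-1,-2)
2. t=3/2 → L at (0,3); v=(1,-2)
3. t=3/2 → B at (3/2,0); v=(1,2)
4. t=3 → T at (9/2,6); v=(1,-2)
5. t=3/2 → R at (6,3); v=(-1,-2)
6. t=3/2 → B at (9/2,0); v=(-1,2)
7. t=3 → T at (3/2,6); v=(-1,-2)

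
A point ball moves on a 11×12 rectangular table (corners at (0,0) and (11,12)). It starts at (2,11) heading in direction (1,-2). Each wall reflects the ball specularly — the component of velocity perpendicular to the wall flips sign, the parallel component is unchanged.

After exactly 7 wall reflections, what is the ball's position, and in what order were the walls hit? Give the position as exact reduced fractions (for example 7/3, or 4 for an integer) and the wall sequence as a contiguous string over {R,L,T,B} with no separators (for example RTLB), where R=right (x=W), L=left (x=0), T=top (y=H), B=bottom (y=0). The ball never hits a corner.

Final position: (19/2,0)
Wall sequence: BRTBLTB

1. t=11/2 → B at (15/2,0); v=(1,2)
2. t=7/2 → R at (11,7); v=(-1,2)
3. t=5/2 → T at (17/2,12); v=(-1,-2)
4. t=6 → B at (5/2,0); v=(-1,2)
5. t=5/2 → L at (0,5); v=(1,2)
6. t=7/2 → T at (7/2,12); v=(1,-2)
7. t=6 → B at (19/2,0); v=(1,2)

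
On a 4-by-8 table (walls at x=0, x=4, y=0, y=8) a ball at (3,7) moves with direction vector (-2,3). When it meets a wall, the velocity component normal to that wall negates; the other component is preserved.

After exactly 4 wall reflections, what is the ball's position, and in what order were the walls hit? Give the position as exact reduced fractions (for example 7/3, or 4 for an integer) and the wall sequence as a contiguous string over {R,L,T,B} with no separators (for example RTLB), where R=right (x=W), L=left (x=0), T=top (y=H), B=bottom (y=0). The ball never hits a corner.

1. t=1/3 → T at (7/3,8); v=(-2,-3)
2. t=7/6 → L at (0,9/2); v=(2,-3)
3. t=3/2 → B at (3,0); v=(2,3)
4. t=1/2 → R at (4,3/2); v=(-2,3)

Final position: (4,3/2)
Wall sequence: TLBR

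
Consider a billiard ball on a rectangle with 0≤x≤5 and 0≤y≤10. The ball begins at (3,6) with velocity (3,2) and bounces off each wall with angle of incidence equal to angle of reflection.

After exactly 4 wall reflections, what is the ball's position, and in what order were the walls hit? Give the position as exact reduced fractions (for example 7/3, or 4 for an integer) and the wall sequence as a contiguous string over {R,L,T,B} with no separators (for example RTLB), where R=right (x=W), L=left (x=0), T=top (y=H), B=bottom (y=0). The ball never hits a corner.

Final position: (5,6)
Wall sequence: RTLR

1. t=2/3 → R at (5,22/3); v=(-3,2)
2. t=4/3 → T at (1,10); v=(-3,-2)
3. t=1/3 → L at (0,28/3); v=(3,-2)
4. t=5/3 → R at (5,6); v=(-3,-2)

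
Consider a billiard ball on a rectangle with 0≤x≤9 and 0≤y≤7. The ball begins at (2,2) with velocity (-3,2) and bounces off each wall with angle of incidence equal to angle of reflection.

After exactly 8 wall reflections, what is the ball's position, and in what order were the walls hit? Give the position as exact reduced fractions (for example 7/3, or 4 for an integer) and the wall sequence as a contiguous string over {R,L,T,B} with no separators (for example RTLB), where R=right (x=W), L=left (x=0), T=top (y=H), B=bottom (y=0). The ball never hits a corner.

Final position: (0,2/3)
Wall sequence: LTRBLTRL

1. t=2/3 → L at (0,10/3); v=(3,2)
2. t=11/6 → T at (11/2,7); v=(3,-2)
3. t=7/6 → R at (9,14/3); v=(-3,-2)
4. t=7/3 → B at (2,0); v=(-3,2)
5. t=2/3 → L at (0,4/3); v=(3,2)
6. t=17/6 → T at (17/2,7); v=(3,-2)
7. t=1/6 → R at (9,20/3); v=(-3,-2)
8. t=3 → L at (0,2/3); v=(3,-2)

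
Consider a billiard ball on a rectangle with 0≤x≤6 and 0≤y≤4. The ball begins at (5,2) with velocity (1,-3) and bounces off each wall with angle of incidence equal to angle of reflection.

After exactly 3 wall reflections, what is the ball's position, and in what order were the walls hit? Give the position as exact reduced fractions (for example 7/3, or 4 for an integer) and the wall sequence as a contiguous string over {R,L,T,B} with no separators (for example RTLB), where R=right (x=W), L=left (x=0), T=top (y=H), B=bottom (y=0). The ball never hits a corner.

Final position: (5,4)
Wall sequence: BRT

1. t=2/3 → B at (17/3,0); v=(1,3)
2. t=1/3 → R at (6,1); v=(-1,3)
3. t=1 → T at (5,4); v=(-1,-3)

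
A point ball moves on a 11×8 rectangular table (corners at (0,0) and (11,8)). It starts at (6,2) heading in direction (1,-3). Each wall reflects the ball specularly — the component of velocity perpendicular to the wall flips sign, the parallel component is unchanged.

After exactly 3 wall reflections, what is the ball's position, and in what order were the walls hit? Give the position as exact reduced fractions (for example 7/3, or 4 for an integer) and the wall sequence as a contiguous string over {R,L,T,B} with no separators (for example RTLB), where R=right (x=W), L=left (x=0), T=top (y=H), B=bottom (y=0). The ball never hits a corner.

1. t=2/3 → B at (20/3,0); v=(1,3)
2. t=8/3 → T at (28/3,8); v=(1,-3)
3. t=5/3 → R at (11,3); v=(-1,-3)

Final position: (11,3)
Wall sequence: BTR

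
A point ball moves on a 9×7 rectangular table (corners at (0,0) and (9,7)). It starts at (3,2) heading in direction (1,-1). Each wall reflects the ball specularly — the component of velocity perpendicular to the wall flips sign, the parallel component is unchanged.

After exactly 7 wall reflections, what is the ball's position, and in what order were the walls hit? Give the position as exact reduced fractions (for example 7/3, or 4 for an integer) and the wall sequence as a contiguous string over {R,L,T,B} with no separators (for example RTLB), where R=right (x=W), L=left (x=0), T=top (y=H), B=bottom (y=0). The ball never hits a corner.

Final position: (9,6)
Wall sequence: BRTLBTR

1. t=2 → B at (5,0); v=(1,1)
2. t=4 → R at (9,4); v=(-1,1)
3. t=3 → T at (6,7); v=(-1,-1)
4. t=6 → L at (0,1); v=(1,-1)
5. t=1 → B at (1,0); v=(1,1)
6. t=7 → T at (8,7); v=(1,-1)
7. t=1 → R at (9,6); v=(-1,-1)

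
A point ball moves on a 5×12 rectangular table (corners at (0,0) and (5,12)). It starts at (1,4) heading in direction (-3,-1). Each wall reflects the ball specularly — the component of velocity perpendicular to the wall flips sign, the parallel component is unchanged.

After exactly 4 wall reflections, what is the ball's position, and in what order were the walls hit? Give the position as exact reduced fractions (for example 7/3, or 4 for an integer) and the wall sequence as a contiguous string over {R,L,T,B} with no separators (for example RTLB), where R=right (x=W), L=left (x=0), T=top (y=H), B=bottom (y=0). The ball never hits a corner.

1. t=1/3 → L at (0,11/3); v=(3,-1)
2. t=5/3 → R at (5,2); v=(-3,-1)
3. t=5/3 → L at (0,1/3); v=(3,-1)
4. t=1/3 → B at (1,0); v=(3,1)

Final position: (1,0)
Wall sequence: LRLB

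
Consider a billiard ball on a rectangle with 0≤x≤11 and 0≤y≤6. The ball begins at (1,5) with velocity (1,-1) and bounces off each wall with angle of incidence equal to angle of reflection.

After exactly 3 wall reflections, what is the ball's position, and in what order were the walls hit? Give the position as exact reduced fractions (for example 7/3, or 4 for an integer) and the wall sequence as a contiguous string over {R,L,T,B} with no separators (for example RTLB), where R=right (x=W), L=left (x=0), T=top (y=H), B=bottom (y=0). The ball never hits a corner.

Final position: (10,6)
Wall sequence: BRT

1. t=5 → B at (6,0); v=(1,1)
2. t=5 → R at (11,5); v=(-1,1)
3. t=1 → T at (10,6); v=(-1,-1)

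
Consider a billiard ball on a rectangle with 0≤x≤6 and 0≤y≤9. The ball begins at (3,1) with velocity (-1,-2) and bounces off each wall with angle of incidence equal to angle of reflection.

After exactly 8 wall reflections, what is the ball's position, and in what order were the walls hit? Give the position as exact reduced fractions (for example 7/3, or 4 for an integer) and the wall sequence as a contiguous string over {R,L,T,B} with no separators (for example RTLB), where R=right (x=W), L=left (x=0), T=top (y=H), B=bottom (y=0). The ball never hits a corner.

1. t=1/2 → B at (5/2,0); v=(-1,2)
2. t=5/2 → L at (0,5); v=(1,2)
3. t=2 → T at (2,9); v=(1,-2)
4. t=4 → R at (6,1); v=(-1,-2)
5. t=1/2 → B at (11/2,0); v=(-1,2)
6. t=9/2 → T at (1,9); v=(-1,-2)
7. t=1 → L at (0,7); v=(1,-2)
8. t=7/2 → B at (7/2,0); v=(1,2)

Final position: (7/2,0)
Wall sequence: BLTRBTLB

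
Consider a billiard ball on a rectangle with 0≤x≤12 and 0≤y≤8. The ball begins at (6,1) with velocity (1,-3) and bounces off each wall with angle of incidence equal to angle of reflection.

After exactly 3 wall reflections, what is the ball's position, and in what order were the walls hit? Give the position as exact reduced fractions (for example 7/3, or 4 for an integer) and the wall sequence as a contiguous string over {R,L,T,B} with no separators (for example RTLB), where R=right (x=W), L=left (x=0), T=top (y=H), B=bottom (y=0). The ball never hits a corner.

Final position: (35/3,0)
Wall sequence: BTB

1. t=1/3 → B at (19/3,0); v=(1,3)
2. t=8/3 → T at (9,8); v=(1,-3)
3. t=8/3 → B at (35/3,0); v=(1,3)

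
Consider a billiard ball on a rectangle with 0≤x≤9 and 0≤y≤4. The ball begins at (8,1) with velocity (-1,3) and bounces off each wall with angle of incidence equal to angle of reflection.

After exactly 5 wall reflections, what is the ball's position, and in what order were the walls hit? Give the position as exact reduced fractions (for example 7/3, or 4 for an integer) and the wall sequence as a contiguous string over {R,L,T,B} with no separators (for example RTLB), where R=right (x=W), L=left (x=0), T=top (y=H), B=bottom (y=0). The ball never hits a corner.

Final position: (5/3,4)
Wall sequence: TBTBT

1. t=1 → T at (7,4); v=(-1,-3)
2. t=4/3 → B at (17/3,0); v=(-1,3)
3. t=4/3 → T at (13/3,4); v=(-1,-3)
4. t=4/3 → B at (3,0); v=(-1,3)
5. t=4/3 → T at (5/3,4); v=(-1,-3)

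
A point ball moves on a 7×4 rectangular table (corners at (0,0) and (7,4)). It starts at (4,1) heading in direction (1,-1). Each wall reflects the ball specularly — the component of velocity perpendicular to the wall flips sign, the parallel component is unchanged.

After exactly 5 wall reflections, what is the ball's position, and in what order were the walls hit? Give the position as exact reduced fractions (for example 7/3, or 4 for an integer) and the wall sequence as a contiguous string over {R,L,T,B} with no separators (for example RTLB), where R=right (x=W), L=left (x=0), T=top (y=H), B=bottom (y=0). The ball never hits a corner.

1. t=1 → B at (5,0); v=(1,1)
2. t=2 → R at (7,2); v=(-1,1)
3. t=2 → T at (5,4); v=(-1,-1)
4. t=4 → B at (1,0); v=(-1,1)
5. t=1 → L at (0,1); v=(1,1)

Final position: (0,1)
Wall sequence: BRTBL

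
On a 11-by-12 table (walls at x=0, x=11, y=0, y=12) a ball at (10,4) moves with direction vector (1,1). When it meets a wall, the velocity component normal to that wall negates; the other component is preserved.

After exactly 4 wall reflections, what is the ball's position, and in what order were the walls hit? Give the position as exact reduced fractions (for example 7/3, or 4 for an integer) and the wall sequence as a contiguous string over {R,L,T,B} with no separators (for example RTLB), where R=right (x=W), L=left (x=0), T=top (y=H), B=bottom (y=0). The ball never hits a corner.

1. t=1 → R at (11,5); v=(-1,1)
2. t=7 → T at (4,12); v=(-1,-1)
3. t=4 → L at (0,8); v=(1,-1)
4. t=8 → B at (8,0); v=(1,1)

Final position: (8,0)
Wall sequence: RTLB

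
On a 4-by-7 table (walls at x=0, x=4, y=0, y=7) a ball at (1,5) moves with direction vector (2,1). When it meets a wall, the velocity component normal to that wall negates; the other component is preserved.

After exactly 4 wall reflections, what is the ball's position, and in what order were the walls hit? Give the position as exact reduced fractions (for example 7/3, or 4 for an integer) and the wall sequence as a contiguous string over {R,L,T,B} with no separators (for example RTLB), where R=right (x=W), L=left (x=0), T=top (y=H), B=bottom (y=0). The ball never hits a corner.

Final position: (4,7/2)
Wall sequence: RTLR

1. t=3/2 → R at (4,13/2); v=(-2,1)
2. t=1/2 → T at (3,7); v=(-2,-1)
3. t=3/2 → L at (0,11/2); v=(2,-1)
4. t=2 → R at (4,7/2); v=(-2,-1)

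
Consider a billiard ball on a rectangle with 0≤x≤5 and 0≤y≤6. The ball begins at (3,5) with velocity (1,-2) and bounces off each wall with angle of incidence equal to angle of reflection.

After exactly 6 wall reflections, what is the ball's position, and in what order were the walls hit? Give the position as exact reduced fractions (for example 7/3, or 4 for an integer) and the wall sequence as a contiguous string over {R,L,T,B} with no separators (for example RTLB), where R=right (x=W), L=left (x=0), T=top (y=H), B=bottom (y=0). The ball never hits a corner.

1. t=2 → R at (5,1); v=(-1,-2)
2. t=1/2 → B at (9/2,0); v=(-1,2)
3. t=3 → T at (3/2,6); v=(-1,-2)
4. t=3/2 → L at (0,3); v=(1,-2)
5. t=3/2 → B at (3/2,0); v=(1,2)
6. t=3 → T at (9/2,6); v=(1,-2)

Final position: (9/2,6)
Wall sequence: RBTLBT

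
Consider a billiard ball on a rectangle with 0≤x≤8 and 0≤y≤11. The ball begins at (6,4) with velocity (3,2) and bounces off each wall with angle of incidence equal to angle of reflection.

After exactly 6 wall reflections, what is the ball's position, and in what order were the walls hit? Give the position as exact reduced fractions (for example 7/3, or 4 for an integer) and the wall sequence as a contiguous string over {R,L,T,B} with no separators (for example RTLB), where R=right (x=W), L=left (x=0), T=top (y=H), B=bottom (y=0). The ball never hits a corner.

1. t=2/3 → R at (8,16/3); v=(-3,2)
2. t=8/3 → L at (0,32/3); v=(3,2)
3. t=1/6 → T at (1/2,11); v=(3,-2)
4. t=5/2 → R at (8,6); v=(-3,-2)
5. t=8/3 → L at (0,2/3); v=(3,-2)
6. t=1/3 → B at (1,0); v=(3,2)

Final position: (1,0)
Wall sequence: RLTRLB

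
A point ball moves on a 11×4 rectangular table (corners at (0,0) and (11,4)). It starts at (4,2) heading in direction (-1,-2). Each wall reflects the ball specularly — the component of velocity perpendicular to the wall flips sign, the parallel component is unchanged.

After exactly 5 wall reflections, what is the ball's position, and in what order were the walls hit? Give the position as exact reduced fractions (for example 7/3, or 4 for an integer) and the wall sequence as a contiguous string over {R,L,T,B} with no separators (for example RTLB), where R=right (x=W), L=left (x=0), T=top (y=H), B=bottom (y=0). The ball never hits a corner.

1. t=1 → B at (3,0); v=(-1,2)
2. t=2 → T at (1,4); v=(-1,-2)
3. t=1 → L at (0,2); v=(1,-2)
4. t=1 → B at (1,0); v=(1,2)
5. t=2 → T at (3,4); v=(1,-2)

Final position: (3,4)
Wall sequence: BTLBT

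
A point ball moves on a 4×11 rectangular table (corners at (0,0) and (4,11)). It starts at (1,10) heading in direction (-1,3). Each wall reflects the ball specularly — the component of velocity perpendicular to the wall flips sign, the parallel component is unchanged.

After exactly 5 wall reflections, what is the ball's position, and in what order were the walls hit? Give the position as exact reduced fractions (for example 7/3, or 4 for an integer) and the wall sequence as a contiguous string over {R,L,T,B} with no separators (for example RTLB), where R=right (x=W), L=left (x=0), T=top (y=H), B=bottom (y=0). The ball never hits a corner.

1. t=1/3 → T at (2/3,11); v=(-1,-3)
2. t=2/3 → L at (0,9); v=(1,-3)
3. t=3 → B at (3,0); v=(1,3)
4. t=1 → R at (4,3); v=(-1,3)
5. t=8/3 → T at (4/3,11); v=(-1,-3)

Final position: (4/3,11)
Wall sequence: TLBRT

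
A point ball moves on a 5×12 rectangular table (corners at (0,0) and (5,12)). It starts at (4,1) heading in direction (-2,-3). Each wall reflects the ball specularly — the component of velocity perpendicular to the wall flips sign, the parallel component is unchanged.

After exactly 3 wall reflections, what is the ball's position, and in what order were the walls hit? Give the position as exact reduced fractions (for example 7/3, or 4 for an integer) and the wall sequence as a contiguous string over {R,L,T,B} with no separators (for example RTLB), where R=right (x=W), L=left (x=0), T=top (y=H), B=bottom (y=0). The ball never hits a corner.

Final position: (14/3,12)
Wall sequence: BLT

1. t=1/3 → B at (10/3,0); v=(-2,3)
2. t=5/3 → L at (0,5); v=(2,3)
3. t=7/3 → T at (14/3,12); v=(2,-3)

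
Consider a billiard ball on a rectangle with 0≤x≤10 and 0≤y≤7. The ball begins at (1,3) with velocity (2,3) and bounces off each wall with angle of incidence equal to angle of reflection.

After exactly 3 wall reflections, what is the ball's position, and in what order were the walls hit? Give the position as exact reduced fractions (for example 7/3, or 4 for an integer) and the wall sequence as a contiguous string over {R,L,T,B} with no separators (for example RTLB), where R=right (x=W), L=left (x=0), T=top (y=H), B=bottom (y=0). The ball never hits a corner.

Final position: (10,5/2)
Wall sequence: TBR

1. t=4/3 → T at (11/3,7); v=(2,-3)
2. t=7/3 → B at (25/3,0); v=(2,3)
3. t=5/6 → R at (10,5/2); v=(-2,3)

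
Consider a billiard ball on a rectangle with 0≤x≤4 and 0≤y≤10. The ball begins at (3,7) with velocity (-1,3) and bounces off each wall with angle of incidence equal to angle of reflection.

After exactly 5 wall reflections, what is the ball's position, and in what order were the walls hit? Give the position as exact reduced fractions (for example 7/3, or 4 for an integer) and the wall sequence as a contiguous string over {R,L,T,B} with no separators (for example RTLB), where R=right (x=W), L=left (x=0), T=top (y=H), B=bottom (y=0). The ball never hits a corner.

1. t=1 → T at (2,10); v=(-1,-3)
2. t=2 → L at (0,4); v=(1,-3)
3. t=4/3 → B at (4/3,0); v=(1,3)
4. t=8/3 → R at (4,8); v=(-1,3)
5. t=2/3 → T at (10/3,10); v=(-1,-3)

Final position: (10/3,10)
Wall sequence: TLBRT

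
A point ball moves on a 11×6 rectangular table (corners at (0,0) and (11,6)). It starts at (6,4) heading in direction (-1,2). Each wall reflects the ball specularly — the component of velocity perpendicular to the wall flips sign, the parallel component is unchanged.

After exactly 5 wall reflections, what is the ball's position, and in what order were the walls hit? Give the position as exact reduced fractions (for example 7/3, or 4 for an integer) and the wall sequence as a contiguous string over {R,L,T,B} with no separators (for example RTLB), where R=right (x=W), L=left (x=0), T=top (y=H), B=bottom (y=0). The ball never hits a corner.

1. t=1 → T at (5,6); v=(-1,-2)
2. t=3 → B at (2,0); v=(-1,2)
3. t=2 → L at (0,4); v=(1,2)
4. t=1 → T at (1,6); v=(1,-2)
5. t=3 → B at (4,0); v=(1,2)

Final position: (4,0)
Wall sequence: TBLTB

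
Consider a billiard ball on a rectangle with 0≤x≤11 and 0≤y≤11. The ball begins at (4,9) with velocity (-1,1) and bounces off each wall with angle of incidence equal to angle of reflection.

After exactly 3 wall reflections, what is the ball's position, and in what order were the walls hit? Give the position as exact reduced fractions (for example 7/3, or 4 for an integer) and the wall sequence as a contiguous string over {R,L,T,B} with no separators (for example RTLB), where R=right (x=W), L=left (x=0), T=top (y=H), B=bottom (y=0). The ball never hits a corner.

Final position: (9,0)
Wall sequence: TLB

1. t=2 → T at (2,11); v=(-1,-1)
2. t=2 → L at (0,9); v=(1,-1)
3. t=9 → B at (9,0); v=(1,1)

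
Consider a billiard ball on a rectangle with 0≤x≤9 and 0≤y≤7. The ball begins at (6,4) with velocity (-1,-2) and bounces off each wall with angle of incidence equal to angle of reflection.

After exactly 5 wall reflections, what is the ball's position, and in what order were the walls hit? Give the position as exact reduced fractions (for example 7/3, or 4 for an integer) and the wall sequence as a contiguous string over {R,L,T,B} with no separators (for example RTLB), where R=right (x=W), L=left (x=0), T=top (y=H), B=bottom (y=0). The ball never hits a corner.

1. t=2 → B at (4,0); v=(-1,2)
2. t=7/2 → T at (1/2,7); v=(-1,-2)
3. t=1/2 → L at (0,6); v=(1,-2)
4. t=3 → B at (3,0); v=(1,2)
5. t=7/2 → T at (13/2,7); v=(1,-2)

Final position: (13/2,7)
Wall sequence: BTLBT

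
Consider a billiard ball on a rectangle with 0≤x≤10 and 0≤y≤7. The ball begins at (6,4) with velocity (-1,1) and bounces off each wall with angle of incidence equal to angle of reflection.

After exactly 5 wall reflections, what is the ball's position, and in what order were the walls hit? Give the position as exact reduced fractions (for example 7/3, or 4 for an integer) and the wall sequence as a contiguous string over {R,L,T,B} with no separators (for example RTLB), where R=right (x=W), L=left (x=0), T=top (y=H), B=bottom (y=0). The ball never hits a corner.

Final position: (9,7)
Wall sequence: TLBRT

1. t=3 → T at (3,7); v=(-1,-1)
2. t=3 → L at (0,4); v=(1,-1)
3. t=4 → B at (4,0); v=(1,1)
4. t=6 → R at (10,6); v=(-1,1)
5. t=1 → T at (9,7); v=(-1,-1)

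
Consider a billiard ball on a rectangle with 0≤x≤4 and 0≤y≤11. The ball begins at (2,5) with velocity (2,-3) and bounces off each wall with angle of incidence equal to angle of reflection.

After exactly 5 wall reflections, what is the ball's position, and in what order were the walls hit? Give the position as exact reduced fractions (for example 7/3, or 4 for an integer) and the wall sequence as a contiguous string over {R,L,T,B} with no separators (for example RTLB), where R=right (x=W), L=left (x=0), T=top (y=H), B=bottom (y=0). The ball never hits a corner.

Final position: (10/3,11)
Wall sequence: RBLRT

1. t=1 → R at (4,2); v=(-2,-3)
2. t=2/3 → B at (8/3,0); v=(-2,3)
3. t=4/3 → L at (0,4); v=(2,3)
4. t=2 → R at (4,10); v=(-2,3)
5. t=1/3 → T at (10/3,11); v=(-2,-3)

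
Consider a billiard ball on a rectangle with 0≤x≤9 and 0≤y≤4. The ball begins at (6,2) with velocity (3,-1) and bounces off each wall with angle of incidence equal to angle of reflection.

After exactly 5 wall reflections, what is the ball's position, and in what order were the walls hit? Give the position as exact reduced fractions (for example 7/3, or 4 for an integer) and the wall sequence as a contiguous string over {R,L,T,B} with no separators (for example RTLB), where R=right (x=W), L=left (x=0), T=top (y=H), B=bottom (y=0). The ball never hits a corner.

Final position: (9,3)
Wall sequence: RBLTR

1. t=1 → R at (9,1); v=(-3,-1)
2. t=1 → B at (6,0); v=(-3,1)
3. t=2 → L at (0,2); v=(3,1)
4. t=2 → T at (6,4); v=(3,-1)
5. t=1 → R at (9,3); v=(-3,-1)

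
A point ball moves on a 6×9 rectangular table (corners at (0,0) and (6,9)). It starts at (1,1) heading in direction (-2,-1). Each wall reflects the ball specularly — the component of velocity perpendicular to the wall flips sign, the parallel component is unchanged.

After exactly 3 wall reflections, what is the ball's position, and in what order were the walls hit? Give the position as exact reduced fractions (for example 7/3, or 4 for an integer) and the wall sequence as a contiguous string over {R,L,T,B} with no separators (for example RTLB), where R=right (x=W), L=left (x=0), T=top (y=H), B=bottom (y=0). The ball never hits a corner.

Final position: (6,5/2)
Wall sequence: LBR

1. t=1/2 → L at (0,1/2); v=(2,-1)
2. t=1/2 → B at (1,0); v=(2,1)
3. t=5/2 → R at (6,5/2); v=(-2,1)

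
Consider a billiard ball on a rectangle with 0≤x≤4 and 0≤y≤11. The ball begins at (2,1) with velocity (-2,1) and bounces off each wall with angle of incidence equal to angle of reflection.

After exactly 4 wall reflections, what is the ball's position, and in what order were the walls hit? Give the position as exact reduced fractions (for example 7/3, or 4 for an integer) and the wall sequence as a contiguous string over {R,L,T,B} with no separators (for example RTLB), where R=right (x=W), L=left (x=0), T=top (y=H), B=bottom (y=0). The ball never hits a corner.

Final position: (4,8)
Wall sequence: LRLR

1. t=1 → L at (0,2); v=(2,1)
2. t=2 → R at (4,4); v=(-2,1)
3. t=2 → L at (0,6); v=(2,1)
4. t=2 → R at (4,8); v=(-2,1)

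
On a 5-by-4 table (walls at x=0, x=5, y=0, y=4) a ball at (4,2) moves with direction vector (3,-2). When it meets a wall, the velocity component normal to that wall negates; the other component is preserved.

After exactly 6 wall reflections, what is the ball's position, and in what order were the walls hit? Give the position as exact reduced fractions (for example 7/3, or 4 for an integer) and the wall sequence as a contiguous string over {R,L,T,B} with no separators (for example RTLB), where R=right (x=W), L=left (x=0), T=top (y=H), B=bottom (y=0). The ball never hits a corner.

Final position: (1,0)
Wall sequence: RBLTRB

1. t=1/3 → R at (5,4/3); v=(-3,-2)
2. t=2/3 → B at (3,0); v=(-3,2)
3. t=1 → L at (0,2); v=(3,2)
4. t=1 → T at (3,4); v=(3,-2)
5. t=2/3 → R at (5,8/3); v=(-3,-2)
6. t=4/3 → B at (1,0); v=(-3,2)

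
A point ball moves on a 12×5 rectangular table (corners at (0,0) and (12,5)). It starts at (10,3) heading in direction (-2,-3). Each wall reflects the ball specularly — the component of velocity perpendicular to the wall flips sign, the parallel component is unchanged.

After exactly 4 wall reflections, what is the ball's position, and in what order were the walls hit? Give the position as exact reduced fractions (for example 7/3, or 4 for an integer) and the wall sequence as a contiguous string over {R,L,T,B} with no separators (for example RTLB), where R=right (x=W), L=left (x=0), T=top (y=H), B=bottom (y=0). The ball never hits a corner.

Final position: (0,2)
Wall sequence: BTBL

1. t=1 → B at (8,0); v=(-2,3)
2. t=5/3 → T at (14/3,5); v=(-2,-3)
3. t=5/3 → B at (4/3,0); v=(-2,3)
4. t=2/3 → L at (0,2); v=(2,3)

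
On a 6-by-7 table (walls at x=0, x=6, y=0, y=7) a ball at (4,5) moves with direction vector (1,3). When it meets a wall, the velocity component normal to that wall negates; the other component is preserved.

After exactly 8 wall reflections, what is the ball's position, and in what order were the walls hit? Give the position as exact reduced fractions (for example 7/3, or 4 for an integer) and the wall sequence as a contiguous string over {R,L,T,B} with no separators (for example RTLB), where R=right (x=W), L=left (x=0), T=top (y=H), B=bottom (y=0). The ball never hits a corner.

1. t=2/3 → T at (14/3,7); v=(1,-3)
2. t=4/3 → R at (6,3); v=(-1,-3)
3. t=1 → B at (5,0); v=(-1,3)
4. t=7/3 → T at (8/3,7); v=(-1,-3)
5. t=7/3 → B at (1/3,0); v=(-1,3)
6. t=1/3 → L at (0,1); v=(1,3)
7. t=2 → T at (2,7); v=(1,-3)
8. t=7/3 → B at (13/3,0); v=(1,3)

Final position: (13/3,0)
Wall sequence: TRBTBLTB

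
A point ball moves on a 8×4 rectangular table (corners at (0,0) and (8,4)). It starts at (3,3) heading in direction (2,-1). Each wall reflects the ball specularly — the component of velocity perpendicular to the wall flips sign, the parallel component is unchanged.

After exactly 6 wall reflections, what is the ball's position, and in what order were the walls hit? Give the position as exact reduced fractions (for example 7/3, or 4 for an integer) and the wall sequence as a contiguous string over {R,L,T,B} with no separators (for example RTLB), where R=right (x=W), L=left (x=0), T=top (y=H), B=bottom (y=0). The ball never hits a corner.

1. t=5/2 → R at (8,1/2); v=(-2,-1)
2. t=1/2 → B at (7,0); v=(-2,1)
3. t=7/2 → L at (0,7/2); v=(2,1)
4. t=1/2 → T at (1,4); v=(2,-1)
5. t=7/2 → R at (8,1/2); v=(-2,-1)
6. t=1/2 → B at (7,0); v=(-2,1)

Final position: (7,0)
Wall sequence: RBLTRB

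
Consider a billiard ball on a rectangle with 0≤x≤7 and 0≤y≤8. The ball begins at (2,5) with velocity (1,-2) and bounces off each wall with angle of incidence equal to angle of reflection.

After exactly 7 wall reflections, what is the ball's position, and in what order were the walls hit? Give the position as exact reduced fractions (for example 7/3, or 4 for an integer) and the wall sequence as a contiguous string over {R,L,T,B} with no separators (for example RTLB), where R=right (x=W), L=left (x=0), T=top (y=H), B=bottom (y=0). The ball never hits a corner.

Final position: (13/2,0)
Wall sequence: BRTBLTB

1. t=5/2 → B at (9/2,0); v=(1,2)
2. t=5/2 → R at (7,5); v=(-1,2)
3. t=3/2 → T at (11/2,8); v=(-1,-2)
4. t=4 → B at (3/2,0); v=(-1,2)
5. t=3/2 → L at (0,3); v=(1,2)
6. t=5/2 → T at (5/2,8); v=(1,-2)
7. t=4 → B at (13/2,0); v=(1,2)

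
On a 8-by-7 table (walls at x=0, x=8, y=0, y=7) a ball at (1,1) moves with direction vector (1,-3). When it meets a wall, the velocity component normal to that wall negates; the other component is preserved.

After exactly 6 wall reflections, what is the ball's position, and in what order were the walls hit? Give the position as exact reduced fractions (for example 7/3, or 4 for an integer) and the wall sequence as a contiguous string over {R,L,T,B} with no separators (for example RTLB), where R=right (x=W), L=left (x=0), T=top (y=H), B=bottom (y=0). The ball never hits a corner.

Final position: (16/3,0)
Wall sequence: BTBRTB

1. t=1/3 → B at (4/3,0); v=(1,3)
2. t=7/3 → T at (11/3,7); v=(1,-3)
3. t=7/3 → B at (6,0); v=(1,3)
4. t=2 → R at (8,6); v=(-1,3)
5. t=1/3 → T at (23/3,7); v=(-1,-3)
6. t=7/3 → B at (16/3,0); v=(-1,3)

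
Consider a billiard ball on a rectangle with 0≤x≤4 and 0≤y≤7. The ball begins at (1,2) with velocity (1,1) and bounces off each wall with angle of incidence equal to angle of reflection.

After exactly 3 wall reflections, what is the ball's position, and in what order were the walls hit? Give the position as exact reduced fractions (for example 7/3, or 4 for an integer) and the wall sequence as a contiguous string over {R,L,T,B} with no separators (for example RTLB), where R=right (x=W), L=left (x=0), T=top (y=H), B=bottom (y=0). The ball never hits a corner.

Final position: (0,5)
Wall sequence: RTL

1. t=3 → R at (4,5); v=(-1,1)
2. t=2 → T at (2,7); v=(-1,-1)
3. t=2 → L at (0,5); v=(1,-1)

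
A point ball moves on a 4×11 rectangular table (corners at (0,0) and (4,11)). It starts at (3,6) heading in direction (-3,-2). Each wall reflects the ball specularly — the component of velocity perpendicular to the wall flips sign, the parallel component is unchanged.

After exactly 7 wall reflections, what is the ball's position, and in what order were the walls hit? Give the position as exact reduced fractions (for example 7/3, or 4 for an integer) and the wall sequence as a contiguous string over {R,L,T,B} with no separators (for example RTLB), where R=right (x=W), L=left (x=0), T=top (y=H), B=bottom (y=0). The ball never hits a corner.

1. t=1 → L at (0,4); v=(3,-2)
2. t=4/3 → R at (4,4/3); v=(-3,-2)
3. t=2/3 → B at (2,0); v=(-3,2)
4. t=2/3 → L at (0,4/3); v=(3,2)
5. t=4/3 → R at (4,4); v=(-3,2)
6. t=4/3 → L at (0,20/3); v=(3,2)
7. t=4/3 → R at (4,28/3); v=(-3,2)

Final position: (4,28/3)
Wall sequence: LRBLRLR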